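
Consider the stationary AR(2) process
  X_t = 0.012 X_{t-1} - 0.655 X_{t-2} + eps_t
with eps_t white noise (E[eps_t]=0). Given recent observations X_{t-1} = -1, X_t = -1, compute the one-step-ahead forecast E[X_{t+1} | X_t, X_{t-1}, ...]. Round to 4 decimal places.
E[X_{t+1} \mid \mathcal F_t] = 0.6430

For an AR(p) model X_t = c + sum_i phi_i X_{t-i} + eps_t, the
one-step-ahead conditional mean is
  E[X_{t+1} | X_t, ...] = c + sum_i phi_i X_{t+1-i}.
Substitute known values:
  E[X_{t+1} | ...] = (0.012) * (-1) + (-0.655) * (-1)
                   = 0.6430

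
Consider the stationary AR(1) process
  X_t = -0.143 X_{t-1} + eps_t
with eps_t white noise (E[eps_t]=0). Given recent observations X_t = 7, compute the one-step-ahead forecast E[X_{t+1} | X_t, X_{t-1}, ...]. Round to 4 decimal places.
E[X_{t+1} \mid \mathcal F_t] = -1.0010

For an AR(p) model X_t = c + sum_i phi_i X_{t-i} + eps_t, the
one-step-ahead conditional mean is
  E[X_{t+1} | X_t, ...] = c + sum_i phi_i X_{t+1-i}.
Substitute known values:
  E[X_{t+1} | ...] = (-0.143) * (7)
                   = -1.0010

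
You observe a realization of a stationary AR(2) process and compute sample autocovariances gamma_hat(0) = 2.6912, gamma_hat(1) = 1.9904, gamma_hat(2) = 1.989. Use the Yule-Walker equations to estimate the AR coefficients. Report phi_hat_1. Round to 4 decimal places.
\hat\phi_{1} = 0.4260

The Yule-Walker equations for an AR(p) process read, in matrix form,
  Gamma_p phi = r_p,   with   (Gamma_p)_{ij} = gamma(|i - j|),
                       (r_p)_i = gamma(i),   i,j = 1..p.
Substitute the sample gammas (Toeplitz matrix and right-hand side of size 2):
  Gamma_p = [[2.6912, 1.9904], [1.9904, 2.6912]]
  r_p     = [1.9904, 1.989]
Written out:
  2.6912 phi_1 + 1.9904 phi_2 = 1.9904
  1.9904 phi_1 + 2.6912 phi_2 = 1.989
Solve by Cramer's rule:
  det = gamma(0)^2 - gamma(1)^2 = (2.6912)^2 - (1.9904)^2 = 7.24255744 - 3.96169216 = 3.28086528
  phi_hat_1 = [gamma(1) gamma(0) - gamma(1) gamma(2)] / det = [(1.9904)(2.6912) - (1.9904)(1.989)] / 3.28086528 = 1.39765888 / 3.28086528 = 0.426
  phi_hat_2 = [gamma(0) gamma(2) - gamma(1)^2] / det = [(2.6912)(1.989) - (1.9904)^2] / 3.28086528 = 1.39110464 / 3.28086528 = 0.424
So phi_hat = [0.4260, 0.4240].
Therefore phi_hat_1 = 0.4260.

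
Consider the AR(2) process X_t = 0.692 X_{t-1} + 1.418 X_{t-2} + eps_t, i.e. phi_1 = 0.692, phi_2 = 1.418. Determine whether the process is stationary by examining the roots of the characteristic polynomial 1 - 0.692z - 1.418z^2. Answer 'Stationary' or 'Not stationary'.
\text{Not stationary}

The AR(p) characteristic polynomial is P(z) = 1 - 0.692z - 1.418z^2.
Stationarity requires all roots to lie outside the unit circle, i.e. |z| > 1 for every root.
Set 1 + (-0.692) z + (-1.418) z^2 = 0, i.e. a z^2 + b z + c = 0 with a = -1.418, b = -0.692, c = 1.
Discriminant D = b^2 - 4ac = (-0.692)^2 - 4*(-1.418)*1 = 0.478864 - (-5.672) = 6.150864.
D >= 0, so the roots are real: z = (-b +/- sqrt(D)) / (2a) = (0.692 +/- 2.480094) / (-2.836).
  z_1 = (0.692 + 2.480094) / (-2.836) = -1.1185,   |z_1| = 1.1185.
  z_2 = (0.692 - 2.480094) / (-2.836) = 0.6305,   |z_2| = 0.6305.
Moduli of all roots: 1.1185, 0.6305.
All moduli strictly greater than 1? No.
Verdict: Not stationary.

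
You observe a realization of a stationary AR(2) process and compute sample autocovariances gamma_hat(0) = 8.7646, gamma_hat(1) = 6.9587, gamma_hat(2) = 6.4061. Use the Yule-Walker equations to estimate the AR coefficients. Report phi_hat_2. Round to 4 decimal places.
\hat\phi_{2} = 0.2720

The Yule-Walker equations for an AR(p) process read, in matrix form,
  Gamma_p phi = r_p,   with   (Gamma_p)_{ij} = gamma(|i - j|),
                       (r_p)_i = gamma(i),   i,j = 1..p.
Substitute the sample gammas (Toeplitz matrix and right-hand side of size 2):
  Gamma_p = [[8.7646, 6.9587], [6.9587, 8.7646]]
  r_p     = [6.9587, 6.4061]
Written out:
  8.7646 phi_1 + 6.9587 phi_2 = 6.9587
  6.9587 phi_1 + 8.7646 phi_2 = 6.4061
Solve by Cramer's rule:
  det = gamma(0)^2 - gamma(1)^2 = (8.7646)^2 - (6.9587)^2 = 76.81821316 - 48.42350569 = 28.39470747
  phi_hat_1 = [gamma(1) gamma(0) - gamma(1) gamma(2)] / det = [(6.9587)(8.7646) - (6.9587)(6.4061)] / 28.39470747 = 16.41209395 / 28.39470747 = 0.578
  phi_hat_2 = [gamma(0) gamma(2) - gamma(1)^2] / det = [(8.7646)(6.4061) - (6.9587)^2] / 28.39470747 = 7.72339837 / 28.39470747 = 0.272
So phi_hat = [0.5780, 0.2720].
Therefore phi_hat_2 = 0.2720.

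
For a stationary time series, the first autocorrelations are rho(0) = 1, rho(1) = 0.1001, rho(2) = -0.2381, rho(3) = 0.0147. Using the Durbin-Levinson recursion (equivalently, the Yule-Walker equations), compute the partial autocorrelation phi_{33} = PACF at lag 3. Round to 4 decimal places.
\phi_{33} = 0.0750

The PACF at lag k is phi_{kk}, the last component of the solution
to the Yule-Walker system G_k phi = r_k where
  (G_k)_{ij} = rho(|i - j|), (r_k)_i = rho(i), i,j = 1..k.
Equivalently, Durbin-Levinson gives phi_{kk} iteratively:
  phi_{11} = rho(1)
  phi_{kk} = [rho(k) - sum_{j=1..k-1} phi_{k-1,j} rho(k-j)]
            / [1 - sum_{j=1..k-1} phi_{k-1,j} rho(j)],
  phi_{k,j} = phi_{k-1,j} - phi_{kk} phi_{k-1,k-j},  j = 1..k-1.
Step k = 1:
  phi_11 = rho(1) = 0.1001.
Step k = 2:
  phi_22 = [rho(2) - phi_11 rho(1)] / [1 - phi_11 rho(1)] = [-0.2381 - (0.1001)(0.1001)] / [1 - (0.1001)(0.1001)]
         = -0.24812001 / 0.98997999 = -0.250631.
  Update: phi_21 = phi_11 - phi_22 phi_11 = 0.1001 - (-0.250631)(0.1001) = 0.125188.
Step k = 3:
  phi_33 = [rho(3) - phi_21 rho(2) - phi_22 rho(1)] / [1 - phi_21 rho(1) - phi_22 rho(2)]
    numerator   = 0.0147 - (0.125188)(-0.2381) - (-0.250631)(0.1001) = 0.06959551
    denominator = 1 - (0.125188)(0.1001) - (-0.250631)(-0.2381) = 0.92779334
  phi_33 = 0.06959551 / 0.92779334 = 0.075.
Therefore phi_{33} = 0.0750.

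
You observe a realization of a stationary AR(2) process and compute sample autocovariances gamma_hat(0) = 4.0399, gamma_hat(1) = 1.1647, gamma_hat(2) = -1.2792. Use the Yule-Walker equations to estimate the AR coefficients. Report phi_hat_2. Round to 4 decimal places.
\hat\phi_{2} = -0.4360

The Yule-Walker equations for an AR(p) process read, in matrix form,
  Gamma_p phi = r_p,   with   (Gamma_p)_{ij} = gamma(|i - j|),
                       (r_p)_i = gamma(i),   i,j = 1..p.
Substitute the sample gammas (Toeplitz matrix and right-hand side of size 2):
  Gamma_p = [[4.0399, 1.1647], [1.1647, 4.0399]]
  r_p     = [1.1647, -1.2792]
Written out:
  4.0399 phi_1 + 1.1647 phi_2 = 1.1647
  1.1647 phi_1 + 4.0399 phi_2 = -1.2792
Solve by Cramer's rule:
  det = gamma(0)^2 - gamma(1)^2 = (4.0399)^2 - (1.1647)^2 = 16.32079201 - 1.35652609 = 14.96426592
  phi_hat_1 = [gamma(1) gamma(0) - gamma(1) gamma(2)] / det = [(1.1647)(4.0399) - (1.1647)(-1.2792)] / 14.96426592 = 6.19515577 / 14.96426592 = 0.414
  phi_hat_2 = [gamma(0) gamma(2) - gamma(1)^2] / det = [(4.0399)(-1.2792) - (1.1647)^2] / 14.96426592 = -6.52436617 / 14.96426592 = -0.436
So phi_hat = [0.4140, -0.4360].
Therefore phi_hat_2 = -0.4360.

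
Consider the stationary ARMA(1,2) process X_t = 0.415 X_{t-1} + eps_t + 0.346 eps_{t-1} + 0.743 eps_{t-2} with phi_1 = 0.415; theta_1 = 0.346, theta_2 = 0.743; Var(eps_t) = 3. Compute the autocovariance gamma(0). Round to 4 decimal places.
\gamma(0) = 8.8004

Multiply the model equation by X_{t-k} and take expectations. With theta_0 = psi_0 = 1 and psi_j the MA(infinity) weights, this gives
  gamma(k) - sum_i phi_i gamma(k-i) = c_k,
  c_k = sigma^2 * sum_{j=k..q} theta_j psi_{j-k}   (c_k = 0 for k > q),
using gamma(-m) = gamma(m).
psi-weights needed (psi_j = theta_j + sum_i phi_i psi_{j-i}):
  psi_1 = theta_1 + phi_1 = 0.346 + (0.415) = 0.761
  psi_2 = theta_2 + phi_1 psi_1 = 0.743 + (0.415)(0.761) = 1.058815
Right-hand sides:
  c_0 = sigma^2 (1 + theta_1 psi_1 + theta_2 psi_2) = 3 * (1 + (0.346)(0.761) + (0.743)(1.058815)) = 3 * 2.050006 = 6.150017
  c_1 = sigma^2 (theta_1 + theta_2 psi_1) = 3 * (0.346 + (0.743)(0.761)) = 2.734269
  c_2 = sigma^2 theta_2 = 3 * (0.743) = 2.229
Equations for k = 0 and k = 1 (AR order 1):
  gamma(0) = phi_1 gamma(1) + c_0
  gamma(1) = phi_1 gamma(0) + c_1
Substituting the second into the first: gamma(0) (1 - phi_1^2) = c_0 + phi_1 c_1, so
  gamma(0) = (c_0 + phi_1 c_1) / (1 - phi_1^2) = (6.150017 + (0.415)(2.734269)) / (1 - (0.415)^2) = 7.284738 / 0.827775 = 8.800384.
Therefore gamma(0) = 8.8004 (to 4 decimal places).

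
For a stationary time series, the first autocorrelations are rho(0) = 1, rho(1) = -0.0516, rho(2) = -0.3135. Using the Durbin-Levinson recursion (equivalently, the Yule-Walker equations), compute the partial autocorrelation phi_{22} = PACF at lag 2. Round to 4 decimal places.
\phi_{22} = -0.3170

The PACF at lag k is phi_{kk}, the last component of the solution
to the Yule-Walker system G_k phi = r_k where
  (G_k)_{ij} = rho(|i - j|), (r_k)_i = rho(i), i,j = 1..k.
Equivalently, Durbin-Levinson gives phi_{kk} iteratively:
  phi_{11} = rho(1)
  phi_{kk} = [rho(k) - sum_{j=1..k-1} phi_{k-1,j} rho(k-j)]
            / [1 - sum_{j=1..k-1} phi_{k-1,j} rho(j)],
  phi_{k,j} = phi_{k-1,j} - phi_{kk} phi_{k-1,k-j},  j = 1..k-1.
Step k = 1:
  phi_11 = rho(1) = -0.0516.
Step k = 2:
  phi_22 = [rho(2) - phi_11 rho(1)] / [1 - phi_11 rho(1)] = [-0.3135 - (-0.0516)(-0.0516)] / [1 - (-0.0516)(-0.0516)]
         = -0.31616256 / 0.99733744 = -0.317.
Therefore phi_{22} = -0.3170.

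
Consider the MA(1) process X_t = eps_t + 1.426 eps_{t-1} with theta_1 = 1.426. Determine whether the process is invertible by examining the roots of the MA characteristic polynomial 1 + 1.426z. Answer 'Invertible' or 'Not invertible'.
\text{Not invertible}

The MA(q) characteristic polynomial is P(z) = 1 + 1.426z.
Invertibility requires all roots to lie outside the unit circle, i.e. |z| > 1 for every root.
This is linear in z: 1 + (1.426) z = 0  =>  z = -1/(1.426) = -0.701262,  |z| = 0.701262.
Moduli of all roots: 0.7013.
All moduli strictly greater than 1? No.
Verdict: Not invertible.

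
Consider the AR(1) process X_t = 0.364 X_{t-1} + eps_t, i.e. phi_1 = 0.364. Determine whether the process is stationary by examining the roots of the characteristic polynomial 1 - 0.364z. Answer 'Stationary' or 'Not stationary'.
\text{Stationary}

The AR(p) characteristic polynomial is P(z) = 1 - 0.364z.
Stationarity requires all roots to lie outside the unit circle, i.e. |z| > 1 for every root.
This is linear in z: 1 + (-0.364) z = 0  =>  z = -1/(-0.364) = 2.747253,  |z| = 2.747253.
Moduli of all roots: 2.7473.
All moduli strictly greater than 1? Yes.
Verdict: Stationary.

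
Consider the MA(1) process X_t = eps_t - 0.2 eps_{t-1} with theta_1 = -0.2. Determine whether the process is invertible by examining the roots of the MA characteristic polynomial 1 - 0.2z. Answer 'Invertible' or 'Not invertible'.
\text{Invertible}

The MA(q) characteristic polynomial is P(z) = 1 - 0.2z.
Invertibility requires all roots to lie outside the unit circle, i.e. |z| > 1 for every root.
This is linear in z: 1 + (-0.2) z = 0  =>  z = -1/(-0.2) = 5,  |z| = 5.
Moduli of all roots: 5.0000.
All moduli strictly greater than 1? Yes.
Verdict: Invertible.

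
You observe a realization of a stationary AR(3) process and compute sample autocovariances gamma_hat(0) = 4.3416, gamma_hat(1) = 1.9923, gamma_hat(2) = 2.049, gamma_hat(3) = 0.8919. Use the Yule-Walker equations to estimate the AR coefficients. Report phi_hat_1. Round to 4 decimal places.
\hat\phi_{1} = 0.3500

The Yule-Walker equations for an AR(p) process read, in matrix form,
  Gamma_p phi = r_p,   with   (Gamma_p)_{ij} = gamma(|i - j|),
                       (r_p)_i = gamma(i),   i,j = 1..p.
Substitute the sample gammas (Toeplitz matrix and right-hand side of size 3):
  Gamma_p = [[4.3416, 1.9923, 2.049], [1.9923, 4.3416, 1.9923], [2.049, 1.9923, 4.3416]]
  r_p     = [1.9923, 2.049, 0.8919]
Written out (R1..R3):
  (R1) 4.3416 phi_1 + 1.9923 phi_2 + 2.049 phi_3 = 1.9923
  (R2) 1.9923 phi_1 + 4.3416 phi_2 + 1.9923 phi_3 = 2.049
  (R3) 2.049 phi_1 + 1.9923 phi_2 + 4.3416 phi_3 = 0.8919
Gaussian elimination:
  R2 <- R2 - (1.9923/4.3416) R1 = R2 - (0.458886) R1:  3.427361 phi_2 + 1.052042 phi_3 = 1.134761
  R3 <- R3 - (2.049/4.3416) R1 = R3 - (0.471946) R1:  1.052042 phi_2 + 3.374583 phi_3 = -0.048358
  R3 <- R3 - (1.052042/3.427361) R2 = R3 - (0.306954) R2:  3.051654 phi_3 = -0.396677
Back-substitution:
  phi_hat_3 = -0.396677 / 3.051654 = -0.129988
  phi_hat_2 = (1.134761 - (1.052042)(-0.129988)) / 3.427361 = 0.370989
  phi_hat_1 = (1.9923 - (1.9923)(0.370989) - (2.049)(-0.129988)) / 4.3416 = 0.349991
So phi_hat = [0.3500, 0.3710, -0.1300].
Therefore phi_hat_1 = 0.3500.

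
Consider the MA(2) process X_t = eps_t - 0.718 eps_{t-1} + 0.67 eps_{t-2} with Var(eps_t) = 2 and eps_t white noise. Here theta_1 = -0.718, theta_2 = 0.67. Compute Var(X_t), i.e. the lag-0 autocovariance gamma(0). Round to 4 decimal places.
\gamma(0) = 3.9288

For an MA(q) process X_t = eps_t + sum_i theta_i eps_{t-i} with
Var(eps_t) = sigma^2, the variance is
  gamma(0) = sigma^2 * (1 + sum_i theta_i^2).
  sum_i theta_i^2 = (-0.718)^2 + (0.67)^2 = 0.515524 + 0.4489 = 0.964424.
  gamma(0) = 2 * (1 + 0.964424) = 2 * 1.964424 = 3.928848, which rounds to 3.9288.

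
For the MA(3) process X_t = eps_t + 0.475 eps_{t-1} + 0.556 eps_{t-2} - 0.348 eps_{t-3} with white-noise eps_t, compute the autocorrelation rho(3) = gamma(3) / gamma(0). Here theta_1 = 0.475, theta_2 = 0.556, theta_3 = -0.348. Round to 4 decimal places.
\rho(3) = -0.2102

For an MA(q) process with theta_0 = 1, the autocovariance is
  gamma(k) = sigma^2 * sum_{i=0..q-k} theta_i * theta_{i+k},
and rho(k) = gamma(k) / gamma(0). Sigma^2 cancels.
  numerator   = (1)*(-0.348) = -0.348.
  denominator = (1)^2 + (0.475)^2 + (0.556)^2 + (-0.348)^2 = 1.655865.
  rho(3) = -0.348 / 1.655865 = -0.2102.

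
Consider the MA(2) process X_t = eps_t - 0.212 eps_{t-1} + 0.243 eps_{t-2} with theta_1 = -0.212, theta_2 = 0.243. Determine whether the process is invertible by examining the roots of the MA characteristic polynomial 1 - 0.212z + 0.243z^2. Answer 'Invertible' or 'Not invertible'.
\text{Invertible}

The MA(q) characteristic polynomial is P(z) = 1 - 0.212z + 0.243z^2.
Invertibility requires all roots to lie outside the unit circle, i.e. |z| > 1 for every root.
Set 1 + (-0.212) z + (0.243) z^2 = 0, i.e. a z^2 + b z + c = 0 with a = 0.243, b = -0.212, c = 1.
Discriminant D = b^2 - 4ac = (-0.212)^2 - 4*(0.243)*1 = 0.044944 - (0.972) = -0.927056.
D < 0, so the roots are the complex-conjugate pair z = (-b +/- i sqrt(-D)) / (2a) = 0.4362 +/- 1.9811i.
For a conjugate pair |z|^2 = z * conj(z) = (product of roots) = c/a = 1/(0.243) = 4.115226, so |z| = sqrt(4.115226) = 2.0286 for both roots.
Moduli of all roots: 2.0286, 2.0286.
All moduli strictly greater than 1? Yes.
Verdict: Invertible.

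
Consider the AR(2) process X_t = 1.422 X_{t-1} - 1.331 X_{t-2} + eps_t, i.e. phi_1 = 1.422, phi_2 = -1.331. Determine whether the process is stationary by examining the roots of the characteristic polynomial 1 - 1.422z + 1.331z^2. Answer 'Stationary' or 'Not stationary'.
\text{Not stationary}

The AR(p) characteristic polynomial is P(z) = 1 - 1.422z + 1.331z^2.
Stationarity requires all roots to lie outside the unit circle, i.e. |z| > 1 for every root.
Set 1 + (-1.422) z + (1.331) z^2 = 0, i.e. a z^2 + b z + c = 0 with a = 1.331, b = -1.422, c = 1.
Discriminant D = b^2 - 4ac = (-1.422)^2 - 4*(1.331)*1 = 2.022084 - (5.324) = -3.301916.
D < 0, so the roots are the complex-conjugate pair z = (-b +/- i sqrt(-D)) / (2a) = 0.5342 +/- 0.6826i.
For a conjugate pair |z|^2 = z * conj(z) = (product of roots) = c/a = 1/(1.331) = 0.751315, so |z| = sqrt(0.751315) = 0.8668 for both roots.
Moduli of all roots: 0.8668, 0.8668.
All moduli strictly greater than 1? No.
Verdict: Not stationary.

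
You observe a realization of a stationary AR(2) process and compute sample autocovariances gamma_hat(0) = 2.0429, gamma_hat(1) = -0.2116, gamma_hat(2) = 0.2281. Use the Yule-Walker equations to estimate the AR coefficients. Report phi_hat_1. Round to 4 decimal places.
\hat\phi_{1} = -0.0930

The Yule-Walker equations for an AR(p) process read, in matrix form,
  Gamma_p phi = r_p,   with   (Gamma_p)_{ij} = gamma(|i - j|),
                       (r_p)_i = gamma(i),   i,j = 1..p.
Substitute the sample gammas (Toeplitz matrix and right-hand side of size 2):
  Gamma_p = [[2.0429, -0.2116], [-0.2116, 2.0429]]
  r_p     = [-0.2116, 0.2281]
Written out:
  2.0429 phi_1 - 0.2116 phi_2 = -0.2116
  -0.2116 phi_1 + 2.0429 phi_2 = 0.2281
Solve by Cramer's rule:
  det = gamma(0)^2 - gamma(1)^2 = (2.0429)^2 - (-0.2116)^2 = 4.17344041 - 0.04477456 = 4.12866585
  phi_hat_1 = [gamma(1) gamma(0) - gamma(1) gamma(2)] / det = [(-0.2116)(2.0429) - (-0.2116)(0.2281)] / 4.12866585 = -0.38401168 / 4.12866585 = -0.093
  phi_hat_2 = [gamma(0) gamma(2) - gamma(1)^2] / det = [(2.0429)(0.2281) - (-0.2116)^2] / 4.12866585 = 0.42121093 / 4.12866585 = 0.102
So phi_hat = [-0.0930, 0.1020].
Therefore phi_hat_1 = -0.0930.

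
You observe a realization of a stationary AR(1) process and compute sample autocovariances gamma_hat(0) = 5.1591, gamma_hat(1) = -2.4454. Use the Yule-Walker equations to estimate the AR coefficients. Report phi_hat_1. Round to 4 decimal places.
\hat\phi_{1} = -0.4740

The Yule-Walker equations for an AR(p) process read, in matrix form,
  Gamma_p phi = r_p,   with   (Gamma_p)_{ij} = gamma(|i - j|),
                       (r_p)_i = gamma(i),   i,j = 1..p.
Substitute the sample gammas (Toeplitz matrix and right-hand side of size 1):
  Gamma_p = [[5.1591]]
  r_p     = [-2.4454]
With p = 1 this is the single equation gamma(0) phi_1 = gamma(1):
  phi_hat_1 = gamma(1) / gamma(0) = -2.4454 / 5.1591 = -0.4740.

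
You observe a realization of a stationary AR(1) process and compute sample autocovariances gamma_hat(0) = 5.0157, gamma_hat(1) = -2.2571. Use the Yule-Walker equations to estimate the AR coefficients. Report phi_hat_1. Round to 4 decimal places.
\hat\phi_{1} = -0.4500

The Yule-Walker equations for an AR(p) process read, in matrix form,
  Gamma_p phi = r_p,   with   (Gamma_p)_{ij} = gamma(|i - j|),
                       (r_p)_i = gamma(i),   i,j = 1..p.
Substitute the sample gammas (Toeplitz matrix and right-hand side of size 1):
  Gamma_p = [[5.0157]]
  r_p     = [-2.2571]
With p = 1 this is the single equation gamma(0) phi_1 = gamma(1):
  phi_hat_1 = gamma(1) / gamma(0) = -2.2571 / 5.0157 = -0.4500.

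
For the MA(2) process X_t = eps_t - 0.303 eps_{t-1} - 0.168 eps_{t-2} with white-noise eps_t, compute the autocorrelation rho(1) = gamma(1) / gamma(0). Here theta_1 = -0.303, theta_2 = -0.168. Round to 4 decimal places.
\rho(1) = -0.2251

For an MA(q) process with theta_0 = 1, the autocovariance is
  gamma(k) = sigma^2 * sum_{i=0..q-k} theta_i * theta_{i+k},
and rho(k) = gamma(k) / gamma(0). Sigma^2 cancels.
  numerator   = (1)*(-0.303) + (-0.303)*(-0.168) = -0.252096.
  denominator = (1)^2 + (-0.303)^2 + (-0.168)^2 = 1.120033.
  rho(1) = -0.252096 / 1.120033 = -0.2251.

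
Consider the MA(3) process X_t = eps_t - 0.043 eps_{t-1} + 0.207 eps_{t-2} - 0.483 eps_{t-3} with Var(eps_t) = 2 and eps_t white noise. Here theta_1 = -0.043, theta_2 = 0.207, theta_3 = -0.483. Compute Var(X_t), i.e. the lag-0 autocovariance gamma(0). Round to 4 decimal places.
\gamma(0) = 2.5560

For an MA(q) process X_t = eps_t + sum_i theta_i eps_{t-i} with
Var(eps_t) = sigma^2, the variance is
  gamma(0) = sigma^2 * (1 + sum_i theta_i^2).
  sum_i theta_i^2 = (-0.043)^2 + (0.207)^2 + (-0.483)^2 = 0.001849 + 0.042849 + 0.233289 = 0.277987.
  gamma(0) = 2 * (1 + 0.277987) = 2 * 1.277987 = 2.555974, which rounds to 2.5560.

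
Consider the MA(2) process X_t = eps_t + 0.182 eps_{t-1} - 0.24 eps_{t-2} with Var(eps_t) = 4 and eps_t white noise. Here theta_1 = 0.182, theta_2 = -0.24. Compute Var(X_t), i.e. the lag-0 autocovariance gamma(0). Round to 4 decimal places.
\gamma(0) = 4.3629

For an MA(q) process X_t = eps_t + sum_i theta_i eps_{t-i} with
Var(eps_t) = sigma^2, the variance is
  gamma(0) = sigma^2 * (1 + sum_i theta_i^2).
  sum_i theta_i^2 = (0.182)^2 + (-0.24)^2 = 0.033124 + 0.0576 = 0.090724.
  gamma(0) = 4 * (1 + 0.090724) = 4 * 1.090724 = 4.362896, which rounds to 4.3629.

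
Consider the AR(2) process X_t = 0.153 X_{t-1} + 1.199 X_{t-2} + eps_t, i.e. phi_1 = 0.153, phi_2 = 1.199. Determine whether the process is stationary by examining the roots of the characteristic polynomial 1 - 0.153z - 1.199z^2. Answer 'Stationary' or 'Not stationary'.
\text{Not stationary}

The AR(p) characteristic polynomial is P(z) = 1 - 0.153z - 1.199z^2.
Stationarity requires all roots to lie outside the unit circle, i.e. |z| > 1 for every root.
Set 1 + (-0.153) z + (-1.199) z^2 = 0, i.e. a z^2 + b z + c = 0 with a = -1.199, b = -0.153, c = 1.
Discriminant D = b^2 - 4ac = (-0.153)^2 - 4*(-1.199)*1 = 0.023409 - (-4.796) = 4.819409.
D >= 0, so the roots are real: z = (-b +/- sqrt(D)) / (2a) = (0.153 +/- 2.195315) / (-2.398).
  z_1 = (0.153 + 2.195315) / (-2.398) = -0.9793,   |z_1| = 0.9793.
  z_2 = (0.153 - 2.195315) / (-2.398) = 0.8517,   |z_2| = 0.8517.
Moduli of all roots: 0.9793, 0.8517.
All moduli strictly greater than 1? No.
Verdict: Not stationary.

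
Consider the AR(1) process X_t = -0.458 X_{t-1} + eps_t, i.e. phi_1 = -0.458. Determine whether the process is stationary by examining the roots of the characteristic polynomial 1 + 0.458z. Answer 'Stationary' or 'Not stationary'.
\text{Stationary}

The AR(p) characteristic polynomial is P(z) = 1 + 0.458z.
Stationarity requires all roots to lie outside the unit circle, i.e. |z| > 1 for every root.
This is linear in z: 1 + (0.458) z = 0  =>  z = -1/(0.458) = -2.183406,  |z| = 2.183406.
Moduli of all roots: 2.1834.
All moduli strictly greater than 1? Yes.
Verdict: Stationary.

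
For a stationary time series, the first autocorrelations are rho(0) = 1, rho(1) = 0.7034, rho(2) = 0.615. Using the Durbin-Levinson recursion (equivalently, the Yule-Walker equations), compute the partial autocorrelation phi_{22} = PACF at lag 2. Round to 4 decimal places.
\phi_{22} = 0.2380

The PACF at lag k is phi_{kk}, the last component of the solution
to the Yule-Walker system G_k phi = r_k where
  (G_k)_{ij} = rho(|i - j|), (r_k)_i = rho(i), i,j = 1..k.
Equivalently, Durbin-Levinson gives phi_{kk} iteratively:
  phi_{11} = rho(1)
  phi_{kk} = [rho(k) - sum_{j=1..k-1} phi_{k-1,j} rho(k-j)]
            / [1 - sum_{j=1..k-1} phi_{k-1,j} rho(j)],
  phi_{k,j} = phi_{k-1,j} - phi_{kk} phi_{k-1,k-j},  j = 1..k-1.
Step k = 1:
  phi_11 = rho(1) = 0.7034.
Step k = 2:
  phi_22 = [rho(2) - phi_11 rho(1)] / [1 - phi_11 rho(1)] = [0.615 - (0.7034)(0.7034)] / [1 - (0.7034)(0.7034)]
         = 0.12022844 / 0.50522844 = 0.238.
Therefore phi_{22} = 0.2380.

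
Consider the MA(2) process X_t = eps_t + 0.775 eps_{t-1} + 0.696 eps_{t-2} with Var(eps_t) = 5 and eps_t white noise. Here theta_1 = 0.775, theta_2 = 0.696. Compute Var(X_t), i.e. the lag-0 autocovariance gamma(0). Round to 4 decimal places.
\gamma(0) = 10.4252

For an MA(q) process X_t = eps_t + sum_i theta_i eps_{t-i} with
Var(eps_t) = sigma^2, the variance is
  gamma(0) = sigma^2 * (1 + sum_i theta_i^2).
  sum_i theta_i^2 = (0.775)^2 + (0.696)^2 = 0.600625 + 0.484416 = 1.085041.
  gamma(0) = 5 * (1 + 1.085041) = 5 * 2.085041 = 10.425205, which rounds to 10.4252.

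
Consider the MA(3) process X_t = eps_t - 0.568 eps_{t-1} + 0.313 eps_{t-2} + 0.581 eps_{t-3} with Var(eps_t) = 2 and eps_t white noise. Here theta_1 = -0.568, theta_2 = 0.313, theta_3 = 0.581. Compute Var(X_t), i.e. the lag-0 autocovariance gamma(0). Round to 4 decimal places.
\gamma(0) = 3.5163

For an MA(q) process X_t = eps_t + sum_i theta_i eps_{t-i} with
Var(eps_t) = sigma^2, the variance is
  gamma(0) = sigma^2 * (1 + sum_i theta_i^2).
  sum_i theta_i^2 = (-0.568)^2 + (0.313)^2 + (0.581)^2 = 0.322624 + 0.097969 + 0.337561 = 0.758154.
  gamma(0) = 2 * (1 + 0.758154) = 2 * 1.758154 = 3.516308, which rounds to 3.5163.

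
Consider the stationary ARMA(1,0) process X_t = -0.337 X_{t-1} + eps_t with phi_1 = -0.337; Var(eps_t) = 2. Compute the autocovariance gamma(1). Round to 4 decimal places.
\gamma(1) = -0.7604

Multiply the model equation by X_{t-k} and take expectations. With theta_0 = psi_0 = 1 and psi_j the MA(infinity) weights, this gives
  gamma(k) - sum_i phi_i gamma(k-i) = c_k,
  c_k = sigma^2 * sum_{j=k..q} theta_j psi_{j-k}   (c_k = 0 for k > q),
using gamma(-m) = gamma(m).
Pure AR (q = 0): c_0 = sigma^2 = 2, c_k = 0 for k >= 1.
Equations for k = 0 and k = 1 (AR order 1):
  gamma(0) = phi_1 gamma(1) + c_0
  gamma(1) = phi_1 gamma(0) + c_1
Substituting the second into the first: gamma(0) (1 - phi_1^2) = c_0 + phi_1 c_1, so
  gamma(0) = c_0 / (1 - phi_1^2) = 2 / (1 - (-0.337)^2) = 2 / 0.886431 = 2.256239.
  gamma(1) = phi_1 gamma(0) = (-0.337)(2.256239) = -0.760352.
Therefore gamma(1) = -0.7604 (to 4 decimal places).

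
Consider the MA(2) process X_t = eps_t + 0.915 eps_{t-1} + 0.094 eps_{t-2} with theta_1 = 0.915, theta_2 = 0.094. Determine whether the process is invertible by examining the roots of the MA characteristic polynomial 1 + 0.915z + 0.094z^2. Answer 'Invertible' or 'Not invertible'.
\text{Invertible}

The MA(q) characteristic polynomial is P(z) = 1 + 0.915z + 0.094z^2.
Invertibility requires all roots to lie outside the unit circle, i.e. |z| > 1 for every root.
Set 1 + (0.915) z + (0.094) z^2 = 0, i.e. a z^2 + b z + c = 0 with a = 0.094, b = 0.915, c = 1.
Discriminant D = b^2 - 4ac = (0.915)^2 - 4*(0.094)*1 = 0.837225 - (0.376) = 0.461225.
D >= 0, so the roots are real: z = (-b +/- sqrt(D)) / (2a) = (-0.915 +/- 0.679135) / (0.188).
  z_1 = (-0.915 + 0.679135) / (0.188) = -1.2546,   |z_1| = 1.2546.
  z_2 = (-0.915 - 0.679135) / (0.188) = -8.4794,   |z_2| = 8.4794.
Moduli of all roots: 1.2546, 8.4794.
All moduli strictly greater than 1? Yes.
Verdict: Invertible.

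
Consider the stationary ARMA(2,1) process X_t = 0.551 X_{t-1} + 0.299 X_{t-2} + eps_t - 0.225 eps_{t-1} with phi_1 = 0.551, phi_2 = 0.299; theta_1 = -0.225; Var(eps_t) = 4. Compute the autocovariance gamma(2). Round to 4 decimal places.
\gamma(2) = 5.1570

Multiply the model equation by X_{t-k} and take expectations. With theta_0 = psi_0 = 1 and psi_j the MA(infinity) weights, this gives
  gamma(k) - sum_i phi_i gamma(k-i) = c_k,
  c_k = sigma^2 * sum_{j=k..q} theta_j psi_{j-k}   (c_k = 0 for k > q),
using gamma(-m) = gamma(m).
psi-weights needed (psi_j = theta_j + sum_i phi_i psi_{j-i}):
  psi_1 = theta_1 + phi_1 = -0.225 + (0.551) = 0.326
Right-hand sides:
  c_0 = sigma^2 (1 + theta_1 psi_1) = 4 * (1 + (-0.225)(0.326)) = 4 * 0.92665 = 3.7066
  c_1 = sigma^2 theta_1 = 4 * (-0.225) = -0.9
  c_2 = 0
Equations for k = 0, 1, 2 (AR order 2, c_2 = 0):
  (E0) gamma(0) = phi_1 gamma(1) + phi_2 gamma(2) + c_0
  (E1) gamma(1) = phi_1 gamma(0) + phi_2 gamma(1) + c_1
  (E2) gamma(2) = phi_1 gamma(1) + phi_2 gamma(0)
From (E1): gamma(1) = A gamma(0) + B with
  A = phi_1 / (1 - phi_2) = 0.551 / 0.701 = 0.78602,   B = c_1 / (1 - phi_2) = -0.9 / 0.701 = -1.28388.
Insert (E2) into (E0): gamma(0) (1 - phi_2^2) = phi_1 (1 + phi_2) gamma(1) + c_0.
  phi_1 (1 + phi_2) = (0.551)(1.299) = 0.715749,   1 - phi_2^2 = 0.910599.
Replace gamma(1) by A gamma(0) + B and collect gamma(0):
  gamma(0) [0.910599 - (0.715749)(0.78602)] = (0.715749)(-1.28388) + 3.7066
  gamma(0) * 0.348006 = 2.787664
  gamma(0) = 2.787664 / 0.348006 = 8.010391.
  gamma(1) = A gamma(0) + B = (0.78602)(8.010391) + (-1.28388) = 5.012447.
  gamma(2) = phi_1 gamma(1) + phi_2 gamma(0) = (0.551)(5.012447) + (0.299)(8.010391) = 5.156965.
Therefore gamma(2) = 5.1570 (to 4 decimal places).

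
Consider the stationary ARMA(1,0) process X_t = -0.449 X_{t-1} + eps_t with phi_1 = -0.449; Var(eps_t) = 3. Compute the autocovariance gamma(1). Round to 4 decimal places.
\gamma(1) = -1.6871

Multiply the model equation by X_{t-k} and take expectations. With theta_0 = psi_0 = 1 and psi_j the MA(infinity) weights, this gives
  gamma(k) - sum_i phi_i gamma(k-i) = c_k,
  c_k = sigma^2 * sum_{j=k..q} theta_j psi_{j-k}   (c_k = 0 for k > q),
using gamma(-m) = gamma(m).
Pure AR (q = 0): c_0 = sigma^2 = 3, c_k = 0 for k >= 1.
Equations for k = 0 and k = 1 (AR order 1):
  gamma(0) = phi_1 gamma(1) + c_0
  gamma(1) = phi_1 gamma(0) + c_1
Substituting the second into the first: gamma(0) (1 - phi_1^2) = c_0 + phi_1 c_1, so
  gamma(0) = c_0 / (1 - phi_1^2) = 3 / (1 - (-0.449)^2) = 3 / 0.798399 = 3.75752.
  gamma(1) = phi_1 gamma(0) = (-0.449)(3.75752) = -1.687126.
Therefore gamma(1) = -1.6871 (to 4 decimal places).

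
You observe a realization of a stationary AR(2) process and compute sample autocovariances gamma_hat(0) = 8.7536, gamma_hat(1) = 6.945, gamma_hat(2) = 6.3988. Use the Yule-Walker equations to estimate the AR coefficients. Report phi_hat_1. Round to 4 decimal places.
\hat\phi_{1} = 0.5760

The Yule-Walker equations for an AR(p) process read, in matrix form,
  Gamma_p phi = r_p,   with   (Gamma_p)_{ij} = gamma(|i - j|),
                       (r_p)_i = gamma(i),   i,j = 1..p.
Substitute the sample gammas (Toeplitz matrix and right-hand side of size 2):
  Gamma_p = [[8.7536, 6.945], [6.945, 8.7536]]
  r_p     = [6.945, 6.3988]
Written out:
  8.7536 phi_1 + 6.945 phi_2 = 6.945
  6.945 phi_1 + 8.7536 phi_2 = 6.3988
Solve by Cramer's rule:
  det = gamma(0)^2 - gamma(1)^2 = (8.7536)^2 - (6.945)^2 = 76.62551296 - 48.233025 = 28.39248796
  phi_hat_1 = [gamma(1) gamma(0) - gamma(1) gamma(2)] / det = [(6.945)(8.7536) - (6.945)(6.3988)] / 28.39248796 = 16.354086 / 28.39248796 = 0.576
  phi_hat_2 = [gamma(0) gamma(2) - gamma(1)^2] / det = [(8.7536)(6.3988) - (6.945)^2] / 28.39248796 = 7.77951068 / 28.39248796 = 0.274
So phi_hat = [0.5760, 0.2740].
Therefore phi_hat_1 = 0.5760.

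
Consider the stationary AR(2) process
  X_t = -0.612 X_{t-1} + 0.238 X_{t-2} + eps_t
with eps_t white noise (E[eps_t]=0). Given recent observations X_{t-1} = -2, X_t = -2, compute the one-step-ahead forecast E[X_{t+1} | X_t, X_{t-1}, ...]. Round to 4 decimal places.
E[X_{t+1} \mid \mathcal F_t] = 0.7480

For an AR(p) model X_t = c + sum_i phi_i X_{t-i} + eps_t, the
one-step-ahead conditional mean is
  E[X_{t+1} | X_t, ...] = c + sum_i phi_i X_{t+1-i}.
Substitute known values:
  E[X_{t+1} | ...] = (-0.612) * (-2) + (0.238) * (-2)
                   = 0.7480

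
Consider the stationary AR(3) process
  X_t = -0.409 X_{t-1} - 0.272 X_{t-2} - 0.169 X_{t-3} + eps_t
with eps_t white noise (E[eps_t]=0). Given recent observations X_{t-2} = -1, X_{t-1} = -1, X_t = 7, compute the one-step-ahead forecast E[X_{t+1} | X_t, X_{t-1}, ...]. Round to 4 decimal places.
E[X_{t+1} \mid \mathcal F_t] = -2.4220

For an AR(p) model X_t = c + sum_i phi_i X_{t-i} + eps_t, the
one-step-ahead conditional mean is
  E[X_{t+1} | X_t, ...] = c + sum_i phi_i X_{t+1-i}.
Substitute known values:
  E[X_{t+1} | ...] = (-0.409) * (7) + (-0.272) * (-1) + (-0.169) * (-1)
                   = -2.4220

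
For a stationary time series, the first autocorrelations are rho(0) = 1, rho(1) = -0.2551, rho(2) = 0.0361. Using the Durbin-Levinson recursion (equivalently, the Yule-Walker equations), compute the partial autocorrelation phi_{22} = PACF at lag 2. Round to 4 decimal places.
\phi_{22} = -0.0310

The PACF at lag k is phi_{kk}, the last component of the solution
to the Yule-Walker system G_k phi = r_k where
  (G_k)_{ij} = rho(|i - j|), (r_k)_i = rho(i), i,j = 1..k.
Equivalently, Durbin-Levinson gives phi_{kk} iteratively:
  phi_{11} = rho(1)
  phi_{kk} = [rho(k) - sum_{j=1..k-1} phi_{k-1,j} rho(k-j)]
            / [1 - sum_{j=1..k-1} phi_{k-1,j} rho(j)],
  phi_{k,j} = phi_{k-1,j} - phi_{kk} phi_{k-1,k-j},  j = 1..k-1.
Step k = 1:
  phi_11 = rho(1) = -0.2551.
Step k = 2:
  phi_22 = [rho(2) - phi_11 rho(1)] / [1 - phi_11 rho(1)] = [0.0361 - (-0.2551)(-0.2551)] / [1 - (-0.2551)(-0.2551)]
         = -0.02897601 / 0.93492399 = -0.031.
Therefore phi_{22} = -0.0310.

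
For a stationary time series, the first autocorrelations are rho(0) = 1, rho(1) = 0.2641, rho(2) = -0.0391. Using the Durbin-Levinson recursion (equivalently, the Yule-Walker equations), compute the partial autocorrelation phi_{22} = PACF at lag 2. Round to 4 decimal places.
\phi_{22} = -0.1170

The PACF at lag k is phi_{kk}, the last component of the solution
to the Yule-Walker system G_k phi = r_k where
  (G_k)_{ij} = rho(|i - j|), (r_k)_i = rho(i), i,j = 1..k.
Equivalently, Durbin-Levinson gives phi_{kk} iteratively:
  phi_{11} = rho(1)
  phi_{kk} = [rho(k) - sum_{j=1..k-1} phi_{k-1,j} rho(k-j)]
            / [1 - sum_{j=1..k-1} phi_{k-1,j} rho(j)],
  phi_{k,j} = phi_{k-1,j} - phi_{kk} phi_{k-1,k-j},  j = 1..k-1.
Step k = 1:
  phi_11 = rho(1) = 0.2641.
Step k = 2:
  phi_22 = [rho(2) - phi_11 rho(1)] / [1 - phi_11 rho(1)] = [-0.0391 - (0.2641)(0.2641)] / [1 - (0.2641)(0.2641)]
         = -0.10884881 / 0.93025119 = -0.117.
Therefore phi_{22} = -0.1170.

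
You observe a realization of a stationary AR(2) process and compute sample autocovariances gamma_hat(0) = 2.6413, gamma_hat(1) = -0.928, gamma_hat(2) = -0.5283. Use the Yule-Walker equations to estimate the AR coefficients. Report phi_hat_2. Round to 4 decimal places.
\hat\phi_{2} = -0.3690

The Yule-Walker equations for an AR(p) process read, in matrix form,
  Gamma_p phi = r_p,   with   (Gamma_p)_{ij} = gamma(|i - j|),
                       (r_p)_i = gamma(i),   i,j = 1..p.
Substitute the sample gammas (Toeplitz matrix and right-hand side of size 2):
  Gamma_p = [[2.6413, -0.928], [-0.928, 2.6413]]
  r_p     = [-0.928, -0.5283]
Written out:
  2.6413 phi_1 - 0.928 phi_2 = -0.928
  -0.928 phi_1 + 2.6413 phi_2 = -0.5283
Solve by Cramer's rule:
  det = gamma(0)^2 - gamma(1)^2 = (2.6413)^2 - (-0.928)^2 = 6.97646569 - 0.861184 = 6.11528169
  phi_hat_1 = [gamma(1) gamma(0) - gamma(1) gamma(2)] / det = [(-0.928)(2.6413) - (-0.928)(-0.5283)] / 6.11528169 = -2.9413888 / 6.11528169 = -0.481
  phi_hat_2 = [gamma(0) gamma(2) - gamma(1)^2] / det = [(2.6413)(-0.5283) - (-0.928)^2] / 6.11528169 = -2.25658279 / 6.11528169 = -0.369
So phi_hat = [-0.4810, -0.3690].
Therefore phi_hat_2 = -0.3690.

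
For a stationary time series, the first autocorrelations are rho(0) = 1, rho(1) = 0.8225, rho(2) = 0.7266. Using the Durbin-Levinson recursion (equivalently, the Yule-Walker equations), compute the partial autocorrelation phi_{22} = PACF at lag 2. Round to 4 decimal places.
\phi_{22} = 0.1549

The PACF at lag k is phi_{kk}, the last component of the solution
to the Yule-Walker system G_k phi = r_k where
  (G_k)_{ij} = rho(|i - j|), (r_k)_i = rho(i), i,j = 1..k.
Equivalently, Durbin-Levinson gives phi_{kk} iteratively:
  phi_{11} = rho(1)
  phi_{kk} = [rho(k) - sum_{j=1..k-1} phi_{k-1,j} rho(k-j)]
            / [1 - sum_{j=1..k-1} phi_{k-1,j} rho(j)],
  phi_{k,j} = phi_{k-1,j} - phi_{kk} phi_{k-1,k-j},  j = 1..k-1.
Step k = 1:
  phi_11 = rho(1) = 0.8225.
Step k = 2:
  phi_22 = [rho(2) - phi_11 rho(1)] / [1 - phi_11 rho(1)] = [0.7266 - (0.8225)(0.8225)] / [1 - (0.8225)(0.8225)]
         = 0.05009375 / 0.32349375 = 0.1549.
Therefore phi_{22} = 0.1549.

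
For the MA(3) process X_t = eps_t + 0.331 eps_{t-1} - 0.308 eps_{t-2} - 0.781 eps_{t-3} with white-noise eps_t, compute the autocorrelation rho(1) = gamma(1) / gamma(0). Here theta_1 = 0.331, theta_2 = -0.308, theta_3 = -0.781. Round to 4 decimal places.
\rho(1) = 0.2588

For an MA(q) process with theta_0 = 1, the autocovariance is
  gamma(k) = sigma^2 * sum_{i=0..q-k} theta_i * theta_{i+k},
and rho(k) = gamma(k) / gamma(0). Sigma^2 cancels.
  numerator   = (1)*(0.331) + (0.331)*(-0.308) + (-0.308)*(-0.781) = 0.4696.
  denominator = (1)^2 + (0.331)^2 + (-0.308)^2 + (-0.781)^2 = 1.814386.
  rho(1) = 0.4696 / 1.814386 = 0.2588.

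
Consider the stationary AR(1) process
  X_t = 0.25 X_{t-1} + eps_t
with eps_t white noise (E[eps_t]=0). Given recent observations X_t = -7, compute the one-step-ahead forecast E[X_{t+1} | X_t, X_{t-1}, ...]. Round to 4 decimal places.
E[X_{t+1} \mid \mathcal F_t] = -1.7500

For an AR(p) model X_t = c + sum_i phi_i X_{t-i} + eps_t, the
one-step-ahead conditional mean is
  E[X_{t+1} | X_t, ...] = c + sum_i phi_i X_{t+1-i}.
Substitute known values:
  E[X_{t+1} | ...] = (0.25) * (-7)
                   = -1.7500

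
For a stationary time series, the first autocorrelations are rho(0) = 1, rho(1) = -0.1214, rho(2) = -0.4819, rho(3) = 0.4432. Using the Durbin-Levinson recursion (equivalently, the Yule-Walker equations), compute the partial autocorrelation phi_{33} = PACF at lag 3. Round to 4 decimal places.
\phi_{33} = 0.4001

The PACF at lag k is phi_{kk}, the last component of the solution
to the Yule-Walker system G_k phi = r_k where
  (G_k)_{ij} = rho(|i - j|), (r_k)_i = rho(i), i,j = 1..k.
Equivalently, Durbin-Levinson gives phi_{kk} iteratively:
  phi_{11} = rho(1)
  phi_{kk} = [rho(k) - sum_{j=1..k-1} phi_{k-1,j} rho(k-j)]
            / [1 - sum_{j=1..k-1} phi_{k-1,j} rho(j)],
  phi_{k,j} = phi_{k-1,j} - phi_{kk} phi_{k-1,k-j},  j = 1..k-1.
Step k = 1:
  phi_11 = rho(1) = -0.1214.
Step k = 2:
  phi_22 = [rho(2) - phi_11 rho(1)] / [1 - phi_11 rho(1)] = [-0.4819 - (-0.1214)(-0.1214)] / [1 - (-0.1214)(-0.1214)]
         = -0.49663796 / 0.98526204 = -0.504067.
  Update: phi_21 = phi_11 - phi_22 phi_11 = -0.1214 - (-0.504067)(-0.1214) = -0.182594.
Step k = 3:
  phi_33 = [rho(3) - phi_21 rho(2) - phi_22 rho(1)] / [1 - phi_21 rho(1) - phi_22 rho(2)]
    numerator   = 0.4432 - (-0.182594)(-0.4819) - (-0.504067)(-0.1214) = 0.29401437
    denominator = 1 - (-0.182594)(-0.1214) - (-0.504067)(-0.4819) = 0.73492329
  phi_33 = 0.29401437 / 0.73492329 = 0.4001.
Therefore phi_{33} = 0.4001.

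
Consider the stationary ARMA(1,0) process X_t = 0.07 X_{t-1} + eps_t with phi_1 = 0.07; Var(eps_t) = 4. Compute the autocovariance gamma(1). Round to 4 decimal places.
\gamma(1) = 0.2814

Multiply the model equation by X_{t-k} and take expectations. With theta_0 = psi_0 = 1 and psi_j the MA(infinity) weights, this gives
  gamma(k) - sum_i phi_i gamma(k-i) = c_k,
  c_k = sigma^2 * sum_{j=k..q} theta_j psi_{j-k}   (c_k = 0 for k > q),
using gamma(-m) = gamma(m).
Pure AR (q = 0): c_0 = sigma^2 = 4, c_k = 0 for k >= 1.
Equations for k = 0 and k = 1 (AR order 1):
  gamma(0) = phi_1 gamma(1) + c_0
  gamma(1) = phi_1 gamma(0) + c_1
Substituting the second into the first: gamma(0) (1 - phi_1^2) = c_0 + phi_1 c_1, so
  gamma(0) = c_0 / (1 - phi_1^2) = 4 / (1 - (0.07)^2) = 4 / 0.9951 = 4.019697.
  gamma(1) = phi_1 gamma(0) = (0.07)(4.019697) = 0.281379.
Therefore gamma(1) = 0.2814 (to 4 decimal places).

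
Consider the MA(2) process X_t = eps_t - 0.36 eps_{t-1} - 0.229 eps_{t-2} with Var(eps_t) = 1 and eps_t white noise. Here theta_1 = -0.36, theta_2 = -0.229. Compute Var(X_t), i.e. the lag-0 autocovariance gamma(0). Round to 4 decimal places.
\gamma(0) = 1.1820

For an MA(q) process X_t = eps_t + sum_i theta_i eps_{t-i} with
Var(eps_t) = sigma^2, the variance is
  gamma(0) = sigma^2 * (1 + sum_i theta_i^2).
  sum_i theta_i^2 = (-0.36)^2 + (-0.229)^2 = 0.1296 + 0.052441 = 0.182041.
  gamma(0) = 1 * (1 + 0.182041) = 1 * 1.182041 = 1.182041, which rounds to 1.1820.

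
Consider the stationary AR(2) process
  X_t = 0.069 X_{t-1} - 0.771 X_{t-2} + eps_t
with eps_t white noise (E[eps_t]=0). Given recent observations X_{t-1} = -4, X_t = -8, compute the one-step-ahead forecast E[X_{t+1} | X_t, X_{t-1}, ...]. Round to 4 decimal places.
E[X_{t+1} \mid \mathcal F_t] = 2.5320

For an AR(p) model X_t = c + sum_i phi_i X_{t-i} + eps_t, the
one-step-ahead conditional mean is
  E[X_{t+1} | X_t, ...] = c + sum_i phi_i X_{t+1-i}.
Substitute known values:
  E[X_{t+1} | ...] = (0.069) * (-8) + (-0.771) * (-4)
                   = 2.5320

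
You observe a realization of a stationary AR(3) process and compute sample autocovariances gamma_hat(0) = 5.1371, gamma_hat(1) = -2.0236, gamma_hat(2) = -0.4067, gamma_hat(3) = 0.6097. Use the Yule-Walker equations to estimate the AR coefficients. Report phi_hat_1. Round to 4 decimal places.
\hat\phi_{1} = -0.5140

The Yule-Walker equations for an AR(p) process read, in matrix form,
  Gamma_p phi = r_p,   with   (Gamma_p)_{ij} = gamma(|i - j|),
                       (r_p)_i = gamma(i),   i,j = 1..p.
Substitute the sample gammas (Toeplitz matrix and right-hand side of size 3):
  Gamma_p = [[5.1371, -2.0236, -0.4067], [-2.0236, 5.1371, -2.0236], [-0.4067, -2.0236, 5.1371]]
  r_p     = [-2.0236, -0.4067, 0.6097]
Written out (R1..R3):
  (R1) 5.1371 phi_1 - 2.0236 phi_2 - 0.4067 phi_3 = -2.0236
  (R2) -2.0236 phi_1 + 5.1371 phi_2 - 2.0236 phi_3 = -0.4067
  (R3) -0.4067 phi_1 - 2.0236 phi_2 + 5.1371 phi_3 = 0.6097
Gaussian elimination:
  R2 <- R2 - (-2.0236/5.1371) R1 = R2 - (-0.393919) R1:  4.339966 phi_2 - 2.183807 phi_3 = -1.203834
  R3 <- R3 - (-0.4067/5.1371) R1 = R3 - (-0.079169) R1:  -2.183807 phi_2 + 5.104902 phi_3 = 0.449493
  R3 <- R3 - (-2.183807/4.339966) R2 = R3 - (-0.503185) R2:  4.006043 phi_3 = -0.156258
Back-substitution:
  phi_hat_3 = -0.156258 / 4.006043 = -0.039006
  phi_hat_2 = (-1.203834 - (-2.183807)(-0.039006)) / 4.339966 = -0.29701
  phi_hat_1 = (-2.0236 - (-2.0236)(-0.29701) - (-0.4067)(-0.039006)) / 5.1371 = -0.514005
So phi_hat = [-0.5140, -0.2970, -0.0390].
Therefore phi_hat_1 = -0.5140.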